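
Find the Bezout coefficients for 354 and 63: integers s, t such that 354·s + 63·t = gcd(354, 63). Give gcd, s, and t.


Euclidean algorithm on (354, 63) — divide until remainder is 0:
  354 = 5 · 63 + 39
  63 = 1 · 39 + 24
  39 = 1 · 24 + 15
  24 = 1 · 15 + 9
  15 = 1 · 9 + 6
  9 = 1 · 6 + 3
  6 = 2 · 3 + 0
gcd(354, 63) = 3.
Track Bezout coefficients alongside the remainders: start with r₀ = 354 = a·1 + b·0 (s = 1, t = 0) and r₁ = 63 = a·0 + b·1 (s = 0, t = 1); each new remainder r_{k+1} = r_{k-1} − q_k·r_k inherits s_{k+1} = s_{k-1} − q_k·s_k, t_{k+1} = t_{k-1} − q_k·t_k, so r_k = a·s_k + b·t_k at every step:
  q = 5: r = 39, s = 1 − 5·0 = 1, t = 0 − 5·1 = -5  (check: 354·1 + 63·(-5) = 39)
  q = 1: r = 24, s = 0 − 1·1 = -1, t = 1 − 1·(-5) = 6  (check: 354·(-1) + 63·6 = 24)
  q = 1: r = 15, s = 1 − 1·(-1) = 2, t = -5 − 1·6 = -11  (check: 354·2 + 63·(-11) = 15)
  q = 1: r = 9, s = -1 − 1·2 = -3, t = 6 − 1·(-11) = 17  (check: 354·(-3) + 63·17 = 9)
  q = 1: r = 6, s = 2 − 1·(-3) = 5, t = -11 − 1·17 = -28  (check: 354·5 + 63·(-28) = 6)
  q = 1: r = 3, s = -3 − 1·5 = -8, t = 17 − 1·(-28) = 45  (check: 354·(-8) + 63·45 = 3)
The row with r = 3 (the gcd) gives the Bezout coefficients s = -8, t = 45.
Result: 354 · (-8) + 63 · (45) = 3.

gcd(354, 63) = 3; s = -8, t = 45 (check: 354·(-8) + 63·45 = 3).


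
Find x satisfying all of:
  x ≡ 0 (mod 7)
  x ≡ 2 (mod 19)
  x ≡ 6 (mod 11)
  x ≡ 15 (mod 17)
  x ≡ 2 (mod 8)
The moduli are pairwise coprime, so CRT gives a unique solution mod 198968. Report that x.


Product of moduli M = 7 · 19 · 11 · 17 · 8 = 198968.
Merge one congruence at a time:
  Start: x ≡ 0 (mod 7).
  Combine with x ≡ 2 (mod 19); new modulus lcm = 133.
    Write x = 0 + 7·t and substitute into x ≡ 2 (mod 19): 7·t ≡ 2 − 0 = 2 (mod 19).
    The inverse of 7 mod 19 is 11 (since 7·11 = 77 = 4·19 + 1), so t ≡ 11·2 = 22 ≡ 3 (mod 19).
    Then x = 0 + 7·3 = 21, valid modulo lcm(7, 19) = 133: x ≡ 21 (mod 133).
  Combine with x ≡ 6 (mod 11); new modulus lcm = 1463.
    Write x = 21 + 133·t and substitute into x ≡ 6 (mod 11): 133·t ≡ 6 − 21 = -15 (mod 11).
    Reduce coefficients mod 11: 1·t ≡ 7 (mod 11).
    So t ≡ 7 (mod 11).
    Then x = 21 + 133·7 = 952, valid modulo lcm(133, 11) = 1463: x ≡ 952 (mod 1463).
  Combine with x ≡ 15 (mod 17); new modulus lcm = 24871.
    Write x = 952 + 1463·t and substitute into x ≡ 15 (mod 17): 1463·t ≡ 15 − 952 = -937 (mod 17).
    Reduce coefficients mod 17: 1·t ≡ 15 (mod 17).
    So t ≡ 15 (mod 17).
    Then x = 952 + 1463·15 = 22897, valid modulo lcm(1463, 17) = 24871: x ≡ 22897 (mod 24871).
  Combine with x ≡ 2 (mod 8); new modulus lcm = 198968.
    Write x = 22897 + 24871·t and substitute into x ≡ 2 (mod 8): 24871·t ≡ 2 − 22897 = -22895 (mod 8).
    Reduce coefficients mod 8: 7·t ≡ 1 (mod 8).
    The inverse of 7 mod 8 is 7 (since 7·7 = 49 = 6·8 + 1), so t ≡ 7·1 = 7 ≡ 7 (mod 8).
    Then x = 22897 + 24871·7 = 196994, valid modulo lcm(24871, 8) = 198968: x ≡ 196994 (mod 198968).
Verify against each original: 196994 mod 7 = 0, 196994 mod 19 = 2, 196994 mod 11 = 6, 196994 mod 17 = 15, 196994 mod 8 = 2.

x ≡ 196994 (mod 198968).


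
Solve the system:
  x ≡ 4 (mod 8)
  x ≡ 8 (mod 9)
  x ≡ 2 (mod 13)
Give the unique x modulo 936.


Moduli 8, 9, 13 are pairwise coprime; by CRT there is a unique solution modulo M = 8 · 9 · 13 = 936.
Solve pairwise, accumulating the modulus:
  Start with x ≡ 4 (mod 8).
  Combine with x ≡ 8 (mod 9): since gcd(8, 9) = 1, we get a unique residue mod 72.
    Write x = 4 + 8·t and substitute into x ≡ 8 (mod 9): 8·t ≡ 8 − 4 = 4 (mod 9).
    The inverse of 8 mod 9 is 8 (since 8·8 = 64 = 7·9 + 1), so t ≡ 8·4 = 32 ≡ 5 (mod 9).
    Then x = 4 + 8·5 = 44, valid modulo lcm(8, 9) = 72: x ≡ 44 (mod 72).
  Combine with x ≡ 2 (mod 13): since gcd(72, 13) = 1, we get a unique residue mod 936.
    Write x = 44 + 72·t and substitute into x ≡ 2 (mod 13): 72·t ≡ 2 − 44 = -42 (mod 13).
    Reduce coefficients mod 13: 7·t ≡ 10 (mod 13).
    The inverse of 7 mod 13 is 2 (since 7·2 = 14 = 1·13 + 1), so t ≡ 2·10 = 20 ≡ 7 (mod 13).
    Then x = 44 + 72·7 = 548, valid modulo lcm(72, 13) = 936: x ≡ 548 (mod 936).
Verify: 548 mod 8 = 4 ✓, 548 mod 9 = 8 ✓, 548 mod 13 = 2 ✓.

x ≡ 548 (mod 936).


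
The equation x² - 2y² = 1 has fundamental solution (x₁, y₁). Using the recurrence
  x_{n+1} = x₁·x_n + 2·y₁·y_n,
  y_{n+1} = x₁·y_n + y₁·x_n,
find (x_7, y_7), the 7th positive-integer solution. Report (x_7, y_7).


Step 1: Find the fundamental solution (x₁, y₁) of x² - 2y² = 1.
  Expand √2 as a continued fraction. a₀ = ⌊√2⌋ = 1; iterate m_{k+1} = d_k·a_k − m_k, d_{k+1} = (2 − m_{k+1}²)/d_k, a_{k+1} = ⌊(a₀ + m_{k+1})/d_{k+1}⌋ (starting m₀ = 0, d₀ = 1), with convergents p_k = a_k·p_{k-1} + p_{k-2}, q_k = a_k·q_{k-1} + q_{k-2} (p₋₁ = 1, q₋₁ = 0):
  k = 0: a₀ = 1; p₀/q₀ = 1/1; p₀² − 2·q₀² = 1 − 2 = -1.
  k = 1: m = 1, d = 1, a = ⌊(1 + 1)/1⌋ = 2; p/q = (2·1 + 1)/(2·1 + 0) = 3/2; p² − 2·q² = 9 − 8 = 1.
  The first convergent with p² − 2·q² = 1 gives the fundamental solution (x₁, y₁) = (3, 2).
Step 2: Apply the recurrence (x_{n+1}, y_{n+1}) = (x₁x_n + 2y₁y_n, x₁y_n + y₁x_n) repeatedly.
  From (x_1, y_1) = (3, 2): x_2 = 3·3 + 2·2·2 = 17; y_2 = 3·2 + 2·3 = 12.
  From (x_2, y_2) = (17, 12): x_3 = 3·17 + 2·2·12 = 99; y_3 = 3·12 + 2·17 = 70.
  From (x_3, y_3) = (99, 70): x_4 = 3·99 + 2·2·70 = 577; y_4 = 3·70 + 2·99 = 408.
  From (x_4, y_4) = (577, 408): x_5 = 3·577 + 2·2·408 = 3363; y_5 = 3·408 + 2·577 = 2378.
  From (x_5, y_5) = (3363, 2378): x_6 = 3·3363 + 2·2·2378 = 19601; y_6 = 3·2378 + 2·3363 = 13860.
  From (x_6, y_6) = (19601, 13860): x_7 = 3·19601 + 2·2·13860 = 114243; y_7 = 3·13860 + 2·19601 = 80782.
Step 3: Verify x_7² - 2·y_7² = 13051463049 - 13051463048 = 1 (should be 1). ✓

(x_1, y_1) = (3, 2); (x_7, y_7) = (114243, 80782).


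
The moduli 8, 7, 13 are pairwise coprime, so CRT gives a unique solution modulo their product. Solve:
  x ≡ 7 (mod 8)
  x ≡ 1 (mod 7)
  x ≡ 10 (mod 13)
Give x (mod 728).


Moduli 8, 7, 13 are pairwise coprime; by CRT there is a unique solution modulo M = 8 · 7 · 13 = 728.
Solve pairwise, accumulating the modulus:
  Start with x ≡ 7 (mod 8).
  Combine with x ≡ 1 (mod 7): since gcd(8, 7) = 1, we get a unique residue mod 56.
    Write x = 7 + 8·t and substitute into x ≡ 1 (mod 7): 8·t ≡ 1 − 7 = -6 (mod 7).
    Reduce coefficients mod 7: 1·t ≡ 1 (mod 7).
    So t ≡ 1 (mod 7).
    Then x = 7 + 8·1 = 15, valid modulo lcm(8, 7) = 56: x ≡ 15 (mod 56).
  Combine with x ≡ 10 (mod 13): since gcd(56, 13) = 1, we get a unique residue mod 728.
    Write x = 15 + 56·t and substitute into x ≡ 10 (mod 13): 56·t ≡ 10 − 15 = -5 (mod 13).
    Reduce coefficients mod 13: 4·t ≡ 8 (mod 13).
    The inverse of 4 mod 13 is 10 (since 4·10 = 40 = 3·13 + 1), so t ≡ 10·8 = 80 ≡ 2 (mod 13).
    Then x = 15 + 56·2 = 127, valid modulo lcm(56, 13) = 728: x ≡ 127 (mod 728).
Verify: 127 mod 8 = 7 ✓, 127 mod 7 = 1 ✓, 127 mod 13 = 10 ✓.

x ≡ 127 (mod 728).


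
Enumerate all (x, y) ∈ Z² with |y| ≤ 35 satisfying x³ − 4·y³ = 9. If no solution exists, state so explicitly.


The equation is x³ - 4y³ = 9. For fixed y, x³ = 4·y³ + 9, so a solution requires the RHS to be a perfect cube.
Strategy: iterate y from -35 to 35, compute RHS = 4·y³ + 9, and check whether it is a (positive or negative) perfect cube.
Check small values of y:
  y = 0: RHS = 9 is not a perfect cube.
  y = 1: RHS = 13 is not a perfect cube.
  y = -1: RHS = 5 is not a perfect cube.
  y = 2: RHS = 41 is not a perfect cube.
  y = -2: RHS = -23 is not a perfect cube.
  y = 3: RHS = 117 is not a perfect cube.
  y = -3: RHS = -99 is not a perfect cube.
Continuing the search up to |y| = 35 finds no solutions either.
No (x, y) in the scanned range satisfies the equation.

No integer solutions with |y| ≤ 35.


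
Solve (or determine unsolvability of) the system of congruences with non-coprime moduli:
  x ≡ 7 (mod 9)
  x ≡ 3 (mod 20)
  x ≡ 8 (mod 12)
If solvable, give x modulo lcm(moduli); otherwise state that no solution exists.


Moduli 9, 20, 12 are not pairwise coprime, so CRT works modulo lcm(m_i) when all pairwise compatibility conditions hold.
Pairwise compatibility: gcd(m_i, m_j) must divide a_i - a_j for every pair.
Merge one congruence at a time:
  Start: x ≡ 7 (mod 9).
  Combine with x ≡ 3 (mod 20): gcd(9, 20) = 1; 3 - 7 = -4, which IS divisible by 1, so compatible.
    Write x = 7 + 9·t and substitute into x ≡ 3 (mod 20): 9·t ≡ 3 − 7 = -4 (mod 20).
    Reduce coefficients mod 20: 9·t ≡ 16 (mod 20).
    The inverse of 9 mod 20 is 9 (since 9·9 = 81 = 4·20 + 1), so t ≡ 9·16 = 144 ≡ 4 (mod 20).
    Then x = 7 + 9·4 = 43, valid modulo lcm(9, 20) = 180: x ≡ 43 (mod 180).
  Combine with x ≡ 8 (mod 12): gcd(180, 12) = 12, and 8 - 43 = -35 is NOT divisible by 12.
    ⇒ system is inconsistent (no integer solution).

No solution (the system is inconsistent).


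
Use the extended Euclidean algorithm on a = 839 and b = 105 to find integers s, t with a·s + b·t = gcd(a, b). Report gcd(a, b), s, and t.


Euclidean algorithm on (839, 105) — divide until remainder is 0:
  839 = 7 · 105 + 104
  105 = 1 · 104 + 1
  104 = 104 · 1 + 0
gcd(839, 105) = 1.
Track Bezout coefficients alongside the remainders: start with r₀ = 839 = a·1 + b·0 (s = 1, t = 0) and r₁ = 105 = a·0 + b·1 (s = 0, t = 1); each new remainder r_{k+1} = r_{k-1} − q_k·r_k inherits s_{k+1} = s_{k-1} − q_k·s_k, t_{k+1} = t_{k-1} − q_k·t_k, so r_k = a·s_k + b·t_k at every step:
  q = 7: r = 104, s = 1 − 7·0 = 1, t = 0 − 7·1 = -7  (check: 839·1 + 105·(-7) = 104)
  q = 1: r = 1, s = 0 − 1·1 = -1, t = 1 − 1·(-7) = 8  (check: 839·(-1) + 105·8 = 1)
The row with r = 1 (the gcd) gives the Bezout coefficients s = -1, t = 8.
Result: 839 · (-1) + 105 · (8) = 1.

gcd(839, 105) = 1; s = -1, t = 8 (check: 839·(-1) + 105·8 = 1).


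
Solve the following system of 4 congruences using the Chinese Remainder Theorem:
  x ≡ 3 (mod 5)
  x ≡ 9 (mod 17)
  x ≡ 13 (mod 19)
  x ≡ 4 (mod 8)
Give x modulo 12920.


Product of moduli M = 5 · 17 · 19 · 8 = 12920.
Merge one congruence at a time:
  Start: x ≡ 3 (mod 5).
  Combine with x ≡ 9 (mod 17); new modulus lcm = 85.
    Write x = 3 + 5·t and substitute into x ≡ 9 (mod 17): 5·t ≡ 9 − 3 = 6 (mod 17).
    The inverse of 5 mod 17 is 7 (since 5·7 = 35 = 2·17 + 1), so t ≡ 7·6 = 42 ≡ 8 (mod 17).
    Then x = 3 + 5·8 = 43, valid modulo lcm(5, 17) = 85: x ≡ 43 (mod 85).
  Combine with x ≡ 13 (mod 19); new modulus lcm = 1615.
    Write x = 43 + 85·t and substitute into x ≡ 13 (mod 19): 85·t ≡ 13 − 43 = -30 (mod 19).
    Reduce coefficients mod 19: 9·t ≡ 8 (mod 19).
    The inverse of 9 mod 19 is 17 (since 9·17 = 153 = 8·19 + 1), so t ≡ 17·8 = 136 ≡ 3 (mod 19).
    Then x = 43 + 85·3 = 298, valid modulo lcm(85, 19) = 1615: x ≡ 298 (mod 1615).
  Combine with x ≡ 4 (mod 8); new modulus lcm = 12920.
    Write x = 298 + 1615·t and substitute into x ≡ 4 (mod 8): 1615·t ≡ 4 − 298 = -294 (mod 8).
    Reduce coefficients mod 8: 7·t ≡ 2 (mod 8).
    The inverse of 7 mod 8 is 7 (since 7·7 = 49 = 6·8 + 1), so t ≡ 7·2 = 14 ≡ 6 (mod 8).
    Then x = 298 + 1615·6 = 9988, valid modulo lcm(1615, 8) = 12920: x ≡ 9988 (mod 12920).
Verify against each original: 9988 mod 5 = 3, 9988 mod 17 = 9, 9988 mod 19 = 13, 9988 mod 8 = 4.

x ≡ 9988 (mod 12920).


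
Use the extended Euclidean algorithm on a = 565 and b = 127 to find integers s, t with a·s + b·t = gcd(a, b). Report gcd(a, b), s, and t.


Euclidean algorithm on (565, 127) — divide until remainder is 0:
  565 = 4 · 127 + 57
  127 = 2 · 57 + 13
  57 = 4 · 13 + 5
  13 = 2 · 5 + 3
  5 = 1 · 3 + 2
  3 = 1 · 2 + 1
  2 = 2 · 1 + 0
gcd(565, 127) = 1.
Track Bezout coefficients alongside the remainders: start with r₀ = 565 = a·1 + b·0 (s = 1, t = 0) and r₁ = 127 = a·0 + b·1 (s = 0, t = 1); each new remainder r_{k+1} = r_{k-1} − q_k·r_k inherits s_{k+1} = s_{k-1} − q_k·s_k, t_{k+1} = t_{k-1} − q_k·t_k, so r_k = a·s_k + b·t_k at every step:
  q = 4: r = 57, s = 1 − 4·0 = 1, t = 0 − 4·1 = -4  (check: 565·1 + 127·(-4) = 57)
  q = 2: r = 13, s = 0 − 2·1 = -2, t = 1 − 2·(-4) = 9  (check: 565·(-2) + 127·9 = 13)
  q = 4: r = 5, s = 1 − 4·(-2) = 9, t = -4 − 4·9 = -40  (check: 565·9 + 127·(-40) = 5)
  q = 2: r = 3, s = -2 − 2·9 = -20, t = 9 − 2·(-40) = 89  (check: 565·(-20) + 127·89 = 3)
  q = 1: r = 2, s = 9 − 1·(-20) = 29, t = -40 − 1·89 = -129  (check: 565·29 + 127·(-129) = 2)
  q = 1: r = 1, s = -20 − 1·29 = -49, t = 89 − 1·(-129) = 218  (check: 565·(-49) + 127·218 = 1)
The row with r = 1 (the gcd) gives the Bezout coefficients s = -49, t = 218.
Result: 565 · (-49) + 127 · (218) = 1.

gcd(565, 127) = 1; s = -49, t = 218 (check: 565·(-49) + 127·218 = 1).


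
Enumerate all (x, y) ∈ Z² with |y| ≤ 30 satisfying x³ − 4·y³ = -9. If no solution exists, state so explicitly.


The equation is x³ - 4y³ = -9. For fixed y, x³ = 4·y³ − 9, so a solution requires the RHS to be a perfect cube.
Strategy: iterate y from -30 to 30, compute RHS = 4·y³ − 9, and check whether it is a (positive or negative) perfect cube.
Check small values of y:
  y = 0: RHS = -9 is not a perfect cube.
  y = 1: RHS = -5 is not a perfect cube.
  y = -1: RHS = -13 is not a perfect cube.
  y = 2: RHS = 23 is not a perfect cube.
  y = -2: RHS = -41 is not a perfect cube.
  y = 3: RHS = 99 is not a perfect cube.
  y = -3: RHS = -117 is not a perfect cube.
Continuing the search up to |y| = 30 finds no solutions either.
No (x, y) in the scanned range satisfies the equation.

No integer solutions with |y| ≤ 30.


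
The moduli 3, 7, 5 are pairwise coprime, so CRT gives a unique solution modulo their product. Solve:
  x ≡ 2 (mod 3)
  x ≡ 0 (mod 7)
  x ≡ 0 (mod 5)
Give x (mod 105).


Moduli 3, 7, 5 are pairwise coprime; by CRT there is a unique solution modulo M = 3 · 7 · 5 = 105.
Solve pairwise, accumulating the modulus:
  Start with x ≡ 2 (mod 3).
  Combine with x ≡ 0 (mod 7): since gcd(3, 7) = 1, we get a unique residue mod 21.
    Write x = 2 + 3·t and substitute into x ≡ 0 (mod 7): 3·t ≡ 0 − 2 = -2 (mod 7).
    Reduce coefficients mod 7: 3·t ≡ 5 (mod 7).
    The inverse of 3 mod 7 is 5 (since 3·5 = 15 = 2·7 + 1), so t ≡ 5·5 = 25 ≡ 4 (mod 7).
    Then x = 2 + 3·4 = 14, valid modulo lcm(3, 7) = 21: x ≡ 14 (mod 21).
  Combine with x ≡ 0 (mod 5): since gcd(21, 5) = 1, we get a unique residue mod 105.
    Write x = 14 + 21·t and substitute into x ≡ 0 (mod 5): 21·t ≡ 0 − 14 = -14 (mod 5).
    Reduce coefficients mod 5: 1·t ≡ 1 (mod 5).
    So t ≡ 1 (mod 5).
    Then x = 14 + 21·1 = 35, valid modulo lcm(21, 5) = 105: x ≡ 35 (mod 105).
Verify: 35 mod 3 = 2 ✓, 35 mod 7 = 0 ✓, 35 mod 5 = 0 ✓.

x ≡ 35 (mod 105).


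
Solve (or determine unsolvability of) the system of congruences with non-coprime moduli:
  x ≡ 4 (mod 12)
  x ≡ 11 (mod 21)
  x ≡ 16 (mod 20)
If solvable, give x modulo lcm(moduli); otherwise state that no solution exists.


Moduli 12, 21, 20 are not pairwise coprime, so CRT works modulo lcm(m_i) when all pairwise compatibility conditions hold.
Pairwise compatibility: gcd(m_i, m_j) must divide a_i - a_j for every pair.
Merge one congruence at a time:
  Start: x ≡ 4 (mod 12).
  Combine with x ≡ 11 (mod 21): gcd(12, 21) = 3, and 11 - 4 = 7 is NOT divisible by 3.
    ⇒ system is inconsistent (no integer solution).

No solution (the system is inconsistent).


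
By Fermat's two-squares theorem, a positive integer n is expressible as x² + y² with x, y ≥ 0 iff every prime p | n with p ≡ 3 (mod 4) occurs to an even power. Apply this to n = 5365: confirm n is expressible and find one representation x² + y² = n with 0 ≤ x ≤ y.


Step 1: Factor n = 5365 = 5 · 29 · 37.
Step 2: Check the mod-4 condition on each prime factor: 5 ≡ 1 (mod 4), exponent 1; 29 ≡ 1 (mod 4), exponent 1; 37 ≡ 1 (mod 4), exponent 1.
All primes ≡ 3 (mod 4) appear to even exponent (or don't appear), so by the two-squares theorem n IS expressible as a sum of two squares.
Step 3: Build a representation. Here n = 5 · 29 · 37 is a product of primes ≡ 1 (mod 4). Each prime p ≡ 1 (mod 4) is itself a sum of two squares; find a² by testing p − a² for a perfect square:
  5: 5 − 1² = 4 = 2² ⇒ 5 = 1² + 2².
  29: 29 − 1² = 28, 29 − 2² = 25 = 5² ⇒ 29 = 2² + 5².
  37: 37 − 1² = 36 = 6² ⇒ 37 = 1² + 6².
  Combine using the Brahmagupta–Fibonacci identity (a² + b²)(c² + d²) = (ac − bd)² + (ad + bc)² = (ac + bd)² + (ad − bc)²:
  5 · 29 = 145: from (1² + 2²)(2² + 5²), take (1·2 − 2·5, 1·5 + 2·2) = (2 − 10, 5 + 4) = (-8, 9); dropping signs (only squares matter) gives (8, 9); check 8² + 9² = 64 + 81 = 145 ✓.
  145 · 37 = 5365: from (8² + 9²)(1² + 6²), take (8·1 − 9·6, 8·6 + 9·1) = (8 − 54, 48 + 9) = (-46, 57); dropping signs (only squares matter) gives (46, 57); check 46² + 57² = 2116 + 3249 = 5365 ✓.
Step 4: Order so x ≤ y and verify: 46² + 57² = 2116 + 3249 = 5365 = n. ✓

n = 5365 = 46² + 57² (one valid representation with x ≤ y).


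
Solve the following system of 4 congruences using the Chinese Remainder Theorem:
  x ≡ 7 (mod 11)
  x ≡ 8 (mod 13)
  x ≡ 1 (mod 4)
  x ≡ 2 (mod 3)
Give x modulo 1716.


Product of moduli M = 11 · 13 · 4 · 3 = 1716.
Merge one congruence at a time:
  Start: x ≡ 7 (mod 11).
  Combine with x ≡ 8 (mod 13); new modulus lcm = 143.
    Write x = 7 + 11·t and substitute into x ≡ 8 (mod 13): 11·t ≡ 8 − 7 = 1 (mod 13).
    The inverse of 11 mod 13 is 6 (since 11·6 = 66 = 5·13 + 1), so t ≡ 6·1 = 6 ≡ 6 (mod 13).
    Then x = 7 + 11·6 = 73, valid modulo lcm(11, 13) = 143: x ≡ 73 (mod 143).
  Combine with x ≡ 1 (mod 4); new modulus lcm = 572.
    Write x = 73 + 143·t and substitute into x ≡ 1 (mod 4): 143·t ≡ 1 − 73 = -72 (mod 4).
    Reduce coefficients mod 4: 3·t ≡ 0 (mod 4).
    The inverse of 3 mod 4 is 3 (since 3·3 = 9 = 2·4 + 1), so t ≡ 3·0 = 0 ≡ 0 (mod 4).
    Then x = 73 + 143·0 = 73, valid modulo lcm(143, 4) = 572: x ≡ 73 (mod 572).
  Combine with x ≡ 2 (mod 3); new modulus lcm = 1716.
    Write x = 73 + 572·t and substitute into x ≡ 2 (mod 3): 572·t ≡ 2 − 73 = -71 (mod 3).
    Reduce coefficients mod 3: 2·t ≡ 1 (mod 3).
    The inverse of 2 mod 3 is 2 (since 2·2 = 4 = 1·3 + 1), so t ≡ 2·1 = 2 ≡ 2 (mod 3).
    Then x = 73 + 572·2 = 1217, valid modulo lcm(572, 3) = 1716: x ≡ 1217 (mod 1716).
Verify against each original: 1217 mod 11 = 7, 1217 mod 13 = 8, 1217 mod 4 = 1, 1217 mod 3 = 2.

x ≡ 1217 (mod 1716).


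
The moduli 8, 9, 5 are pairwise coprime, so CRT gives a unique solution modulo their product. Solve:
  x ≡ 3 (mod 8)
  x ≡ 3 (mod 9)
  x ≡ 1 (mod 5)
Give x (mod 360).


Moduli 8, 9, 5 are pairwise coprime; by CRT there is a unique solution modulo M = 8 · 9 · 5 = 360.
Solve pairwise, accumulating the modulus:
  Start with x ≡ 3 (mod 8).
  Combine with x ≡ 3 (mod 9): since gcd(8, 9) = 1, we get a unique residue mod 72.
    Write x = 3 + 8·t and substitute into x ≡ 3 (mod 9): 8·t ≡ 3 − 3 = 0 (mod 9).
    The inverse of 8 mod 9 is 8 (since 8·8 = 64 = 7·9 + 1), so t ≡ 8·0 = 0 ≡ 0 (mod 9).
    Then x = 3 + 8·0 = 3, valid modulo lcm(8, 9) = 72: x ≡ 3 (mod 72).
  Combine with x ≡ 1 (mod 5): since gcd(72, 5) = 1, we get a unique residue mod 360.
    Write x = 3 + 72·t and substitute into x ≡ 1 (mod 5): 72·t ≡ 1 − 3 = -2 (mod 5).
    Reduce coefficients mod 5: 2·t ≡ 3 (mod 5).
    The inverse of 2 mod 5 is 3 (since 2·3 = 6 = 1·5 + 1), so t ≡ 3·3 = 9 ≡ 4 (mod 5).
    Then x = 3 + 72·4 = 291, valid modulo lcm(72, 5) = 360: x ≡ 291 (mod 360).
Verify: 291 mod 8 = 3 ✓, 291 mod 9 = 3 ✓, 291 mod 5 = 1 ✓.

x ≡ 291 (mod 360).


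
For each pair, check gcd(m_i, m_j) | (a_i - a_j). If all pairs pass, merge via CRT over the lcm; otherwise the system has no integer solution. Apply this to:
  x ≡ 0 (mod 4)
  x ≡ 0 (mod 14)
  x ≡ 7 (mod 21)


Moduli 4, 14, 21 are not pairwise coprime, so CRT works modulo lcm(m_i) when all pairwise compatibility conditions hold.
Pairwise compatibility: gcd(m_i, m_j) must divide a_i - a_j for every pair.
Merge one congruence at a time:
  Start: x ≡ 0 (mod 4).
  Combine with x ≡ 0 (mod 14): gcd(4, 14) = 2; 0 - 0 = 0, which IS divisible by 2, so compatible.
    Write x = 0 + 4·t and substitute into x ≡ 0 (mod 14): 4·t ≡ 0 − 0 = 0 (mod 14).
    Divide the congruence (and modulus) by g = 2: 2·t ≡ 0 (mod 7).
    The inverse of 2 mod 7 is 4 (since 2·4 = 8 = 1·7 + 1), so t ≡ 4·0 = 0 ≡ 0 (mod 7).
    Then x = 0 + 4·0 = 0, valid modulo lcm(4, 14) = 28: x ≡ 0 (mod 28).
  Combine with x ≡ 7 (mod 21): gcd(28, 21) = 7; 7 - 0 = 7, which IS divisible by 7, so compatible.
    Write x = 0 + 28·t and substitute into x ≡ 7 (mod 21): 28·t ≡ 7 − 0 = 7 (mod 21).
    Divide the congruence (and modulus) by g = 7: 4·t ≡ 1 (mod 3).
    Reduce coefficients mod 3: 1·t ≡ 1 (mod 3).
    So t ≡ 1 (mod 3).
    Then x = 0 + 28·1 = 28, valid modulo lcm(28, 21) = 84: x ≡ 28 (mod 84).
Verify: 28 mod 4 = 0, 28 mod 14 = 0, 28 mod 21 = 7.

x ≡ 28 (mod 84).


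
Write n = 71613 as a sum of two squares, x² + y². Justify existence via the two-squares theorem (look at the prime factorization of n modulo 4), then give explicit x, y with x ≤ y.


Step 1: Factor n = 71613 = 3^2 · 73 · 109.
Step 2: Check the mod-4 condition on each prime factor: 3 ≡ 3 (mod 4), exponent 2 (must be even); 73 ≡ 1 (mod 4), exponent 1; 109 ≡ 1 (mod 4), exponent 1.
All primes ≡ 3 (mod 4) appear to even exponent (or don't appear), so by the two-squares theorem n IS expressible as a sum of two squares.
Step 3: Build a representation. Group n = k² · m with k = 3 and m = 73 · 109 = 7957 (a product of primes ≡ 1 (mod 4)); a representation of m scales to one of n via (k·x)² + (k·y)² = k²(x² + y²). Each prime p ≡ 1 (mod 4) is itself a sum of two squares; find a² by testing p − a² for a perfect square:
  73: 73 − 1² = 72, 73 − 2² = 69, 73 − 3² = 64 = 8² ⇒ 73 = 3² + 8².
  109: 109 − 1² = 108, 109 − 2² = 105, 109 − 3² = 100 = 10² ⇒ 109 = 3² + 10².
  Combine using the Brahmagupta–Fibonacci identity (a² + b²)(c² + d²) = (ac − bd)² + (ad + bc)² = (ac + bd)² + (ad − bc)²:
  73 · 109 = 7957: from (3² + 8²)(3² + 10²), take (3·3 − 8·10, 3·10 + 8·3) = (9 − 80, 30 + 24) = (-71, 54); dropping signs (only squares matter) gives (71, 54); check 71² + 54² = 5041 + 2916 = 7957 ✓.
  Scale by k = 3: (3·71, 3·54) = (213, 162).
Step 4: Order so x ≤ y and verify: 162² + 213² = 26244 + 45369 = 71613 = n. ✓

n = 71613 = 162² + 213² (one valid representation with x ≤ y).


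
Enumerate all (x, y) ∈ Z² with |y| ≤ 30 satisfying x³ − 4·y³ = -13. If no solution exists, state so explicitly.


The equation is x³ - 4y³ = -13. For fixed y, x³ = 4·y³ − 13, so a solution requires the RHS to be a perfect cube.
Strategy: iterate y from -30 to 30, compute RHS = 4·y³ − 13, and check whether it is a (positive or negative) perfect cube.
Check small values of y:
  y = 0: RHS = -13 is not a perfect cube.
  y = 1: RHS = -9 is not a perfect cube.
  y = -1: RHS = -17 is not a perfect cube.
  y = 2: RHS = 19 is not a perfect cube.
  y = -2: RHS = -45 is not a perfect cube.
  y = 3: RHS = 95 is not a perfect cube.
  y = -3: RHS = -121 is not a perfect cube.
Continuing the search up to |y| = 30 finds no solutions either.
No (x, y) in the scanned range satisfies the equation.

No integer solutions with |y| ≤ 30.


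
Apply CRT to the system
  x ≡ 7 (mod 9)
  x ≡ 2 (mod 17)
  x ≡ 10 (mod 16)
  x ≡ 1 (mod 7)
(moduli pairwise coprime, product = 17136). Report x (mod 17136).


Product of moduli M = 9 · 17 · 16 · 7 = 17136.
Merge one congruence at a time:
  Start: x ≡ 7 (mod 9).
  Combine with x ≡ 2 (mod 17); new modulus lcm = 153.
    Write x = 7 + 9·t and substitute into x ≡ 2 (mod 17): 9·t ≡ 2 − 7 = -5 (mod 17).
    Reduce coefficients mod 17: 9·t ≡ 12 (mod 17).
    The inverse of 9 mod 17 is 2 (since 9·2 = 18 = 1·17 + 1), so t ≡ 2·12 = 24 ≡ 7 (mod 17).
    Then x = 7 + 9·7 = 70, valid modulo lcm(9, 17) = 153: x ≡ 70 (mod 153).
  Combine with x ≡ 10 (mod 16); new modulus lcm = 2448.
    Write x = 70 + 153·t and substitute into x ≡ 10 (mod 16): 153·t ≡ 10 − 70 = -60 (mod 16).
    Reduce coefficients mod 16: 9·t ≡ 4 (mod 16).
    The inverse of 9 mod 16 is 9 (since 9·9 = 81 = 5·16 + 1), so t ≡ 9·4 = 36 ≡ 4 (mod 16).
    Then x = 70 + 153·4 = 682, valid modulo lcm(153, 16) = 2448: x ≡ 682 (mod 2448).
  Combine with x ≡ 1 (mod 7); new modulus lcm = 17136.
    Write x = 682 + 2448·t and substitute into x ≡ 1 (mod 7): 2448·t ≡ 1 − 682 = -681 (mod 7).
    Reduce coefficients mod 7: 5·t ≡ 5 (mod 7).
    The inverse of 5 mod 7 is 3 (since 5·3 = 15 = 2·7 + 1), so t ≡ 3·5 = 15 ≡ 1 (mod 7).
    Then x = 682 + 2448·1 = 3130, valid modulo lcm(2448, 7) = 17136: x ≡ 3130 (mod 17136).
Verify against each original: 3130 mod 9 = 7, 3130 mod 17 = 2, 3130 mod 16 = 10, 3130 mod 7 = 1.

x ≡ 3130 (mod 17136).


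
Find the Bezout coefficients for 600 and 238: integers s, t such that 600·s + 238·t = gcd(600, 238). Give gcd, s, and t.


Euclidean algorithm on (600, 238) — divide until remainder is 0:
  600 = 2 · 238 + 124
  238 = 1 · 124 + 114
  124 = 1 · 114 + 10
  114 = 11 · 10 + 4
  10 = 2 · 4 + 2
  4 = 2 · 2 + 0
gcd(600, 238) = 2.
Track Bezout coefficients alongside the remainders: start with r₀ = 600 = a·1 + b·0 (s = 1, t = 0) and r₁ = 238 = a·0 + b·1 (s = 0, t = 1); each new remainder r_{k+1} = r_{k-1} − q_k·r_k inherits s_{k+1} = s_{k-1} − q_k·s_k, t_{k+1} = t_{k-1} − q_k·t_k, so r_k = a·s_k + b·t_k at every step:
  q = 2: r = 124, s = 1 − 2·0 = 1, t = 0 − 2·1 = -2  (check: 600·1 + 238·(-2) = 124)
  q = 1: r = 114, s = 0 − 1·1 = -1, t = 1 − 1·(-2) = 3  (check: 600·(-1) + 238·3 = 114)
  q = 1: r = 10, s = 1 − 1·(-1) = 2, t = -2 − 1·3 = -5  (check: 600·2 + 238·(-5) = 10)
  q = 11: r = 4, s = -1 − 11·2 = -23, t = 3 − 11·(-5) = 58  (check: 600·(-23) + 238·58 = 4)
  q = 2: r = 2, s = 2 − 2·(-23) = 48, t = -5 − 2·58 = -121  (check: 600·48 + 238·(-121) = 2)
The row with r = 2 (the gcd) gives the Bezout coefficients s = 48, t = -121.
Result: 600 · (48) + 238 · (-121) = 2.

gcd(600, 238) = 2; s = 48, t = -121 (check: 600·48 + 238·(-121) = 2).


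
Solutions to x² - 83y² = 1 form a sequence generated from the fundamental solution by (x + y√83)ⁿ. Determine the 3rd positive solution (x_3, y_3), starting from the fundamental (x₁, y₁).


Step 1: Find the fundamental solution (x₁, y₁) of x² - 83y² = 1.
  Expand √83 as a continued fraction. a₀ = ⌊√83⌋ = 9; iterate m_{k+1} = d_k·a_k − m_k, d_{k+1} = (83 − m_{k+1}²)/d_k, a_{k+1} = ⌊(a₀ + m_{k+1})/d_{k+1}⌋ (starting m₀ = 0, d₀ = 1), with convergents p_k = a_k·p_{k-1} + p_{k-2}, q_k = a_k·q_{k-1} + q_{k-2} (p₋₁ = 1, q₋₁ = 0):
  k = 0: a₀ = 9; p₀/q₀ = 9/1; p₀² − 83·q₀² = 81 − 83 = -2.
  k = 1: m = 9, d = 2, a = ⌊(9 + 9)/2⌋ = 9; p/q = (9·9 + 1)/(9·1 + 0) = 82/9; p² − 83·q² = 6724 − 6723 = 1.
  The first convergent with p² − 83·q² = 1 gives the fundamental solution (x₁, y₁) = (82, 9).
Step 2: Apply the recurrence (x_{n+1}, y_{n+1}) = (x₁x_n + 83y₁y_n, x₁y_n + y₁x_n) repeatedly.
  From (x_1, y_1) = (82, 9): x_2 = 82·82 + 83·9·9 = 13447; y_2 = 82·9 + 9·82 = 1476.
  From (x_2, y_2) = (13447, 1476): x_3 = 82·13447 + 83·9·1476 = 2205226; y_3 = 82·1476 + 9·13447 = 242055.
Step 3: Verify x_3² - 83·y_3² = 4863021711076 - 4863021711075 = 1 (should be 1). ✓

(x_1, y_1) = (82, 9); (x_3, y_3) = (2205226, 242055).


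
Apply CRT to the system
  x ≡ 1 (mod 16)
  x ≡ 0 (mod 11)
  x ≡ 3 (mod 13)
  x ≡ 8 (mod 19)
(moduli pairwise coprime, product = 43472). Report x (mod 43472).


Product of moduli M = 16 · 11 · 13 · 19 = 43472.
Merge one congruence at a time:
  Start: x ≡ 1 (mod 16).
  Combine with x ≡ 0 (mod 11); new modulus lcm = 176.
    Write x = 1 + 16·t and substitute into x ≡ 0 (mod 11): 16·t ≡ 0 − 1 = -1 (mod 11).
    Reduce coefficients mod 11: 5·t ≡ 10 (mod 11).
    The inverse of 5 mod 11 is 9 (since 5·9 = 45 = 4·11 + 1), so t ≡ 9·10 = 90 ≡ 2 (mod 11).
    Then x = 1 + 16·2 = 33, valid modulo lcm(16, 11) = 176: x ≡ 33 (mod 176).
  Combine with x ≡ 3 (mod 13); new modulus lcm = 2288.
    Write x = 33 + 176·t and substitute into x ≡ 3 (mod 13): 176·t ≡ 3 − 33 = -30 (mod 13).
    Reduce coefficients mod 13: 7·t ≡ 9 (mod 13).
    The inverse of 7 mod 13 is 2 (since 7·2 = 14 = 1·13 + 1), so t ≡ 2·9 = 18 ≡ 5 (mod 13).
    Then x = 33 + 176·5 = 913, valid modulo lcm(176, 13) = 2288: x ≡ 913 (mod 2288).
  Combine with x ≡ 8 (mod 19); new modulus lcm = 43472.
    Write x = 913 + 2288·t and substitute into x ≡ 8 (mod 19): 2288·t ≡ 8 − 913 = -905 (mod 19).
    Reduce coefficients mod 19: 8·t ≡ 7 (mod 19).
    The inverse of 8 mod 19 is 12 (since 8·12 = 96 = 5·19 + 1), so t ≡ 12·7 = 84 ≡ 8 (mod 19).
    Then x = 913 + 2288·8 = 19217, valid modulo lcm(2288, 19) = 43472: x ≡ 19217 (mod 43472).
Verify against each original: 19217 mod 16 = 1, 19217 mod 11 = 0, 19217 mod 13 = 3, 19217 mod 19 = 8.

x ≡ 19217 (mod 43472).


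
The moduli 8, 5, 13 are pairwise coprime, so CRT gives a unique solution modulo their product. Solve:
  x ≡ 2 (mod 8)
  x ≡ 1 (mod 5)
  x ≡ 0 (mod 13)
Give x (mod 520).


Moduli 8, 5, 13 are pairwise coprime; by CRT there is a unique solution modulo M = 8 · 5 · 13 = 520.
Solve pairwise, accumulating the modulus:
  Start with x ≡ 2 (mod 8).
  Combine with x ≡ 1 (mod 5): since gcd(8, 5) = 1, we get a unique residue mod 40.
    Write x = 2 + 8·t and substitute into x ≡ 1 (mod 5): 8·t ≡ 1 − 2 = -1 (mod 5).
    Reduce coefficients mod 5: 3·t ≡ 4 (mod 5).
    The inverse of 3 mod 5 is 2 (since 3·2 = 6 = 1·5 + 1), so t ≡ 2·4 = 8 ≡ 3 (mod 5).
    Then x = 2 + 8·3 = 26, valid modulo lcm(8, 5) = 40: x ≡ 26 (mod 40).
  Combine with x ≡ 0 (mod 13): since gcd(40, 13) = 1, we get a unique residue mod 520.
    Write x = 26 + 40·t and substitute into x ≡ 0 (mod 13): 40·t ≡ 0 − 26 = -26 (mod 13).
    Reduce coefficients mod 13: 1·t ≡ 0 (mod 13).
    So t ≡ 0 (mod 13).
    Then x = 26 + 40·0 = 26, valid modulo lcm(40, 13) = 520: x ≡ 26 (mod 520).
Verify: 26 mod 8 = 2 ✓, 26 mod 5 = 1 ✓, 26 mod 13 = 0 ✓.

x ≡ 26 (mod 520).


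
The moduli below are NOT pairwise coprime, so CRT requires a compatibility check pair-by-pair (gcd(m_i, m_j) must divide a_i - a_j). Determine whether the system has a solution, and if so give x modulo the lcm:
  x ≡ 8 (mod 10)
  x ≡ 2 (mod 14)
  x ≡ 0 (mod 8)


Moduli 10, 14, 8 are not pairwise coprime, so CRT works modulo lcm(m_i) when all pairwise compatibility conditions hold.
Pairwise compatibility: gcd(m_i, m_j) must divide a_i - a_j for every pair.
Merge one congruence at a time:
  Start: x ≡ 8 (mod 10).
  Combine with x ≡ 2 (mod 14): gcd(10, 14) = 2; 2 - 8 = -6, which IS divisible by 2, so compatible.
    Write x = 8 + 10·t and substitute into x ≡ 2 (mod 14): 10·t ≡ 2 − 8 = -6 (mod 14).
    Divide the congruence (and modulus) by g = 2: 5·t ≡ -3 (mod 7).
    Reduce coefficients mod 7: 5·t ≡ 4 (mod 7).
    The inverse of 5 mod 7 is 3 (since 5·3 = 15 = 2·7 + 1), so t ≡ 3·4 = 12 ≡ 5 (mod 7).
    Then x = 8 + 10·5 = 58, valid modulo lcm(10, 14) = 70: x ≡ 58 (mod 70).
  Combine with x ≡ 0 (mod 8): gcd(70, 8) = 2; 0 - 58 = -58, which IS divisible by 2, so compatible.
    Write x = 58 + 70·t and substitute into x ≡ 0 (mod 8): 70·t ≡ 0 − 58 = -58 (mod 8).
    Divide the congruence (and modulus) by g = 2: 35·t ≡ -29 (mod 4).
    Reduce coefficients mod 4: 3·t ≡ 3 (mod 4).
    The inverse of 3 mod 4 is 3 (since 3·3 = 9 = 2·4 + 1), so t ≡ 3·3 = 9 ≡ 1 (mod 4).
    Then x = 58 + 70·1 = 128, valid modulo lcm(70, 8) = 280: x ≡ 128 (mod 280).
Verify: 128 mod 10 = 8, 128 mod 14 = 2, 128 mod 8 = 0.

x ≡ 128 (mod 280).


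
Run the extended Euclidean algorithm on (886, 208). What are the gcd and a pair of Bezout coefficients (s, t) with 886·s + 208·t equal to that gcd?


Euclidean algorithm on (886, 208) — divide until remainder is 0:
  886 = 4 · 208 + 54
  208 = 3 · 54 + 46
  54 = 1 · 46 + 8
  46 = 5 · 8 + 6
  8 = 1 · 6 + 2
  6 = 3 · 2 + 0
gcd(886, 208) = 2.
Track Bezout coefficients alongside the remainders: start with r₀ = 886 = a·1 + b·0 (s = 1, t = 0) and r₁ = 208 = a·0 + b·1 (s = 0, t = 1); each new remainder r_{k+1} = r_{k-1} − q_k·r_k inherits s_{k+1} = s_{k-1} − q_k·s_k, t_{k+1} = t_{k-1} − q_k·t_k, so r_k = a·s_k + b·t_k at every step:
  q = 4: r = 54, s = 1 − 4·0 = 1, t = 0 − 4·1 = -4  (check: 886·1 + 208·(-4) = 54)
  q = 3: r = 46, s = 0 − 3·1 = -3, t = 1 − 3·(-4) = 13  (check: 886·(-3) + 208·13 = 46)
  q = 1: r = 8, s = 1 − 1·(-3) = 4, t = -4 − 1·13 = -17  (check: 886·4 + 208·(-17) = 8)
  q = 5: r = 6, s = -3 − 5·4 = -23, t = 13 − 5·(-17) = 98  (check: 886·(-23) + 208·98 = 6)
  q = 1: r = 2, s = 4 − 1·(-23) = 27, t = -17 − 1·98 = -115  (check: 886·27 + 208·(-115) = 2)
The row with r = 2 (the gcd) gives the Bezout coefficients s = 27, t = -115.
Result: 886 · (27) + 208 · (-115) = 2.

gcd(886, 208) = 2; s = 27, t = -115 (check: 886·27 + 208·(-115) = 2).


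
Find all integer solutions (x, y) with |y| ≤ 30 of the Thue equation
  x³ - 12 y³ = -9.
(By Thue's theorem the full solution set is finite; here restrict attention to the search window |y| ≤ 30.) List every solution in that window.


The equation is x³ - 12y³ = -9. For fixed y, x³ = 12·y³ − 9, so a solution requires the RHS to be a perfect cube.
Strategy: iterate y from -30 to 30, compute RHS = 12·y³ − 9, and check whether it is a (positive or negative) perfect cube.
Check small values of y:
  y = 0: RHS = -9 is not a perfect cube.
  y = 1: RHS = 3 is not a perfect cube.
  y = -1: RHS = -21 is not a perfect cube.
  y = 2: RHS = 87 is not a perfect cube.
  y = -2: RHS = -105 is not a perfect cube.
  y = 3: RHS = 315 is not a perfect cube.
  y = -3: RHS = -333 is not a perfect cube.
Continuing the search up to |y| = 30 finds no solutions either.
No (x, y) in the scanned range satisfies the equation.

No integer solutions with |y| ≤ 30.


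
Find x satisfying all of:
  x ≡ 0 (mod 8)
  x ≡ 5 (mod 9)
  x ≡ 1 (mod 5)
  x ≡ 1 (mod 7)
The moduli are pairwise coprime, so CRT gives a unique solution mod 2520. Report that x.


Product of moduli M = 8 · 9 · 5 · 7 = 2520.
Merge one congruence at a time:
  Start: x ≡ 0 (mod 8).
  Combine with x ≡ 5 (mod 9); new modulus lcm = 72.
    Write x = 0 + 8·t and substitute into x ≡ 5 (mod 9): 8·t ≡ 5 − 0 = 5 (mod 9).
    The inverse of 8 mod 9 is 8 (since 8·8 = 64 = 7·9 + 1), so t ≡ 8·5 = 40 ≡ 4 (mod 9).
    Then x = 0 + 8·4 = 32, valid modulo lcm(8, 9) = 72: x ≡ 32 (mod 72).
  Combine with x ≡ 1 (mod 5); new modulus lcm = 360.
    Write x = 32 + 72·t and substitute into x ≡ 1 (mod 5): 72·t ≡ 1 − 32 = -31 (mod 5).
    Reduce coefficients mod 5: 2·t ≡ 4 (mod 5).
    The inverse of 2 mod 5 is 3 (since 2·3 = 6 = 1·5 + 1), so t ≡ 3·4 = 12 ≡ 2 (mod 5).
    Then x = 32 + 72·2 = 176, valid modulo lcm(72, 5) = 360: x ≡ 176 (mod 360).
  Combine with x ≡ 1 (mod 7); new modulus lcm = 2520.
    Write x = 176 + 360·t and substitute into x ≡ 1 (mod 7): 360·t ≡ 1 − 176 = -175 (mod 7).
    Reduce coefficients mod 7: 3·t ≡ 0 (mod 7).
    The inverse of 3 mod 7 is 5 (since 3·5 = 15 = 2·7 + 1), so t ≡ 5·0 = 0 ≡ 0 (mod 7).
    Then x = 176 + 360·0 = 176, valid modulo lcm(360, 7) = 2520: x ≡ 176 (mod 2520).
Verify against each original: 176 mod 8 = 0, 176 mod 9 = 5, 176 mod 5 = 1, 176 mod 7 = 1.

x ≡ 176 (mod 2520).


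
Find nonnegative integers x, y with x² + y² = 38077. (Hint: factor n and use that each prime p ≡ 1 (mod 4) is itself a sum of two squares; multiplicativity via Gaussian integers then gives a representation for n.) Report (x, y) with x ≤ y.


Step 1: Factor n = 38077 = 13 · 29 · 101.
Step 2: Check the mod-4 condition on each prime factor: 13 ≡ 1 (mod 4), exponent 1; 29 ≡ 1 (mod 4), exponent 1; 101 ≡ 1 (mod 4), exponent 1.
All primes ≡ 3 (mod 4) appear to even exponent (or don't appear), so by the two-squares theorem n IS expressible as a sum of two squares.
Step 3: Build a representation. Here n = 13 · 29 · 101 is a product of primes ≡ 1 (mod 4). Each prime p ≡ 1 (mod 4) is itself a sum of two squares; find a² by testing p − a² for a perfect square:
  13: 13 − 1² = 12, 13 − 2² = 9 = 3² ⇒ 13 = 2² + 3².
  29: 29 − 1² = 28, 29 − 2² = 25 = 5² ⇒ 29 = 2² + 5².
  101: 101 − 1² = 100 = 10² ⇒ 101 = 1² + 10².
  Combine using the Brahmagupta–Fibonacci identity (a² + b²)(c² + d²) = (ac − bd)² + (ad + bc)² = (ac + bd)² + (ad − bc)²:
  13 · 29 = 377: from (2² + 3²)(2² + 5²), take (2·2 − 3·5, 2·5 + 3·2) = (4 − 15, 10 + 6) = (-11, 16); dropping signs (only squares matter) gives (11, 16); check 11² + 16² = 121 + 256 = 377 ✓.
  377 · 101 = 38077: from (11² + 16²)(1² + 10²), take (11·1 − 16·10, 11·10 + 16·1) = (11 − 160, 110 + 16) = (-149, 126); dropping signs (only squares matter) gives (149, 126); check 149² + 126² = 22201 + 15876 = 38077 ✓.
Step 4: Order so x ≤ y and verify: 126² + 149² = 15876 + 22201 = 38077 = n. ✓

n = 38077 = 126² + 149² (one valid representation with x ≤ y).


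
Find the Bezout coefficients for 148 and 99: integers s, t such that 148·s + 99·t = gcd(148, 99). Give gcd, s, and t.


Euclidean algorithm on (148, 99) — divide until remainder is 0:
  148 = 1 · 99 + 49
  99 = 2 · 49 + 1
  49 = 49 · 1 + 0
gcd(148, 99) = 1.
Track Bezout coefficients alongside the remainders: start with r₀ = 148 = a·1 + b·0 (s = 1, t = 0) and r₁ = 99 = a·0 + b·1 (s = 0, t = 1); each new remainder r_{k+1} = r_{k-1} − q_k·r_k inherits s_{k+1} = s_{k-1} − q_k·s_k, t_{k+1} = t_{k-1} − q_k·t_k, so r_k = a·s_k + b·t_k at every step:
  q = 1: r = 49, s = 1 − 1·0 = 1, t = 0 − 1·1 = -1  (check: 148·1 + 99·(-1) = 49)
  q = 2: r = 1, s = 0 − 2·1 = -2, t = 1 − 2·(-1) = 3  (check: 148·(-2) + 99·3 = 1)
The row with r = 1 (the gcd) gives the Bezout coefficients s = -2, t = 3.
Result: 148 · (-2) + 99 · (3) = 1.

gcd(148, 99) = 1; s = -2, t = 3 (check: 148·(-2) + 99·3 = 1).


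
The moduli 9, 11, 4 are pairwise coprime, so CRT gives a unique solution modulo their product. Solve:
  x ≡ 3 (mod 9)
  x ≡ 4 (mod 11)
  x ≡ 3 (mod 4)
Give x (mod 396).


Moduli 9, 11, 4 are pairwise coprime; by CRT there is a unique solution modulo M = 9 · 11 · 4 = 396.
Solve pairwise, accumulating the modulus:
  Start with x ≡ 3 (mod 9).
  Combine with x ≡ 4 (mod 11): since gcd(9, 11) = 1, we get a unique residue mod 99.
    Write x = 3 + 9·t and substitute into x ≡ 4 (mod 11): 9·t ≡ 4 − 3 = 1 (mod 11).
    The inverse of 9 mod 11 is 5 (since 9·5 = 45 = 4·11 + 1), so t ≡ 5·1 = 5 ≡ 5 (mod 11).
    Then x = 3 + 9·5 = 48, valid modulo lcm(9, 11) = 99: x ≡ 48 (mod 99).
  Combine with x ≡ 3 (mod 4): since gcd(99, 4) = 1, we get a unique residue mod 396.
    Write x = 48 + 99·t and substitute into x ≡ 3 (mod 4): 99·t ≡ 3 − 48 = -45 (mod 4).
    Reduce coefficients mod 4: 3·t ≡ 3 (mod 4).
    The inverse of 3 mod 4 is 3 (since 3·3 = 9 = 2·4 + 1), so t ≡ 3·3 = 9 ≡ 1 (mod 4).
    Then x = 48 + 99·1 = 147, valid modulo lcm(99, 4) = 396: x ≡ 147 (mod 396).
Verify: 147 mod 9 = 3 ✓, 147 mod 11 = 4 ✓, 147 mod 4 = 3 ✓.

x ≡ 147 (mod 396).


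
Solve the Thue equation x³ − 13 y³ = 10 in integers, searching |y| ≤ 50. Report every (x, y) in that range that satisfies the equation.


The equation is x³ - 13y³ = 10. For fixed y, x³ = 13·y³ + 10, so a solution requires the RHS to be a perfect cube.
Strategy: iterate y from -50 to 50, compute RHS = 13·y³ + 10, and check whether it is a (positive or negative) perfect cube.
Check small values of y:
  y = 0: RHS = 10 is not a perfect cube.
  y = 1: RHS = 23 is not a perfect cube.
  y = -1: RHS = -3 is not a perfect cube.
  y = 2: RHS = 114 is not a perfect cube.
  y = -2: RHS = -94 is not a perfect cube.
  y = 3: RHS = 361 is not a perfect cube.
  y = -3: RHS = -341 is not a perfect cube.
Continuing the search up to |y| = 50 finds no solutions either.
No (x, y) in the scanned range satisfies the equation.

No integer solutions with |y| ≤ 50.
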